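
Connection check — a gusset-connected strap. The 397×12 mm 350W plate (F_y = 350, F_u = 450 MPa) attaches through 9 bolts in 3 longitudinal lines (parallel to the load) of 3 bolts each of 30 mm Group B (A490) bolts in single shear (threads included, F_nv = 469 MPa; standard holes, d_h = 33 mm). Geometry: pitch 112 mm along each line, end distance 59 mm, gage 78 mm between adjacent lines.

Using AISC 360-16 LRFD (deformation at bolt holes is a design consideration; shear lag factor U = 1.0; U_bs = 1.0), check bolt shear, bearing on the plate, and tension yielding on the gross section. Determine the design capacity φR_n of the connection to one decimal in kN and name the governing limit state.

Bolt shear: A_b = π(30)²/4 = 706.86 mm². φR_n = 0.75 × 469 × 706.86 × 9 × 1 = 2237.7 kN.
Bearing (12 mm plate, F_u = 450 MPa): end bolts L_c = 59 − 33/2 = 42.5, R_n = min(1.2×42.5×12×450, 2.4×30×12×450) = 275.4 kN/bolt; interior L_c = 112 − 33 = 79, R_n = 388.8 kN/bolt. φR_n = 0.75 × (3×275.4 + 6×388.8) = 2369.3 kN.
Tension yield (gross): A_g = 397×12 = 4764 mm². φR_n = 0.90 × 350 × 4764 = 1500.7 kN.
Governing: min(2237.7, 2369.3, 1500.7) = 1500.7 kN → gross-section yield.

1500.7 kN (gross-section yield governs)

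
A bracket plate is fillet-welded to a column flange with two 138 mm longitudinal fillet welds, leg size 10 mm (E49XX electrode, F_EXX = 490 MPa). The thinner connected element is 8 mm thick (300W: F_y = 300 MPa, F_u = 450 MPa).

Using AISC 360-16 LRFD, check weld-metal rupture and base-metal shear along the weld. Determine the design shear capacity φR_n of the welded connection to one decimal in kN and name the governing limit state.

Weld metal: throat = 0.707×10 = 7.07 mm, L = 2×138 = 276 mm. φR_n = 0.75 × 0.6 × 490 × 7.07 × 276 = 430.3 kN.
Base metal shear (8 mm plate): yield φR_n = 1.0×0.6×300×8×276 = 397.4 kN; rupture φR_n = 0.75×0.6×450×8×276 = 447.1 kN; take 397.4 kN (yield).
Governing: min(430.3, 397.4) = 397.4 kN → base-metal shear.

397.4 kN (base-metal shear governs)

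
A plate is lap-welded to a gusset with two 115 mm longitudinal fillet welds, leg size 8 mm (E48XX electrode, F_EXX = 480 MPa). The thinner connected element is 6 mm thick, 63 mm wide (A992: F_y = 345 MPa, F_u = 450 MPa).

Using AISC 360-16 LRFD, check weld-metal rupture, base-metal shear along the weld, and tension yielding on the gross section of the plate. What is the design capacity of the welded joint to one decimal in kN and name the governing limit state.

117.4 kN (gross-section yield governs)

Weld metal: throat = 0.707×8 = 5.656 mm, L = 2×115 = 230 mm. φR_n = 0.75 × 0.6 × 480 × 5.656 × 230 = 281.0 kN.
Base metal shear (6 mm plate): yield φR_n = 1.0×0.6×345×6×230 = 285.7 kN; rupture φR_n = 0.75×0.6×450×6×230 = 279.5 kN; take 279.5 kN (rupture).
Tension yield (gross): A_g = 63×6 = 378 mm². φR_n = 0.90 × 345 × 378 = 117.4 kN.
Governing: min(281.0, 279.5, 117.4) = 117.4 kN → gross-section yield.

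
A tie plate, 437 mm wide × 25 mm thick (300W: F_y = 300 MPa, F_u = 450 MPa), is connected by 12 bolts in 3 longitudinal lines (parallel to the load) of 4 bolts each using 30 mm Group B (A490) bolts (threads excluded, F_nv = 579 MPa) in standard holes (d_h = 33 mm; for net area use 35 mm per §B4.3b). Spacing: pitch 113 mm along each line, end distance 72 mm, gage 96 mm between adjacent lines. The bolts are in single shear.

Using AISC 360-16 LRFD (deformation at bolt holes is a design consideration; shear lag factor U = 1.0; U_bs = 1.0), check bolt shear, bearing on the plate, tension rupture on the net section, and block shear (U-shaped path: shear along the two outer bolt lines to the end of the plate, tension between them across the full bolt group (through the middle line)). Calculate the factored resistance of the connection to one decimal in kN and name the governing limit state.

2801.3 kN (net-section rupture governs)

Bolt shear: A_b = π(30)²/4 = 706.86 mm². φR_n = 0.75 × 579 × 706.86 × 12 × 1 = 3683.4 kN.
Bearing (25 mm plate, F_u = 450 MPa): end bolts L_c = 72 − 33/2 = 55.5, R_n = min(1.2×55.5×25×450, 2.4×30×25×450) = 749.25 kN/bolt; interior L_c = 113 − 33 = 80, R_n = 810 kN/bolt. φR_n = 0.75 × (3×749.25 + 9×810) = 7153.3 kN.
Tension rupture (net): A_n = (437 − 3×35)×25 = 8300 mm² (U = 1.0, A_e = A_n). φR_n = 0.75 × 450 × 8300 = 2801.3 kN.
Block shear: shear path 2×[72+3×113] = 2×411 mm, A_gv = 20550, A_nv = 2×(411 − 3.5×35)×25 = 14425 mm²; tension across gage: (192 − 2×35)×25 = 3050 mm². R_n = min(0.6×450×14425, 0.6×300×20550) + 1.0×450×3050 = min(3894.8, 3699) + 1372.5 = 5071.5 kN. φR_n = 0.75 × 5071.5 = 3803.6 kN.
Governing: min(3683.4, 7153.3, 2801.3, 3803.6) = 2801.3 kN → net-section rupture.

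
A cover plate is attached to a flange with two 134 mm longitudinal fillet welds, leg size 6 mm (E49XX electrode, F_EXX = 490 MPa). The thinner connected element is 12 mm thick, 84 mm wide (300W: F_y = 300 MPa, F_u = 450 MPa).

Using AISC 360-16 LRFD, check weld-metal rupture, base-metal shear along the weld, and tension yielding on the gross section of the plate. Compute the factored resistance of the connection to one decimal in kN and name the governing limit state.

Weld metal: throat = 0.707×6 = 4.242 mm, L = 2×134 = 268 mm. φR_n = 0.75 × 0.6 × 490 × 4.242 × 268 = 250.7 kN.
Base metal shear (12 mm plate): yield φR_n = 1.0×0.6×300×12×268 = 578.9 kN; rupture φR_n = 0.75×0.6×450×12×268 = 651.2 kN; take 578.9 kN (yield).
Tension yield (gross): A_g = 84×12 = 1008 mm². φR_n = 0.90 × 300 × 1008 = 272.2 kN.
Governing: min(250.7, 578.9, 272.2) = 250.7 kN → weld metal.

250.7 kN (weld metal governs)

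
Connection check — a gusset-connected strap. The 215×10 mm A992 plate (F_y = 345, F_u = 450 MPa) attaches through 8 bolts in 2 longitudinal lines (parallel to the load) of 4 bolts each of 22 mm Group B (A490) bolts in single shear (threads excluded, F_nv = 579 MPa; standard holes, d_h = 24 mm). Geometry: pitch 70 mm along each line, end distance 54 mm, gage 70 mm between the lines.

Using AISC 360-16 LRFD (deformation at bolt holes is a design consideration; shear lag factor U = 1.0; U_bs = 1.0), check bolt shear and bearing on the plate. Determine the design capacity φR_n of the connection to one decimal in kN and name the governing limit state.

1320.6 kN (bolt shear governs)

Bolt shear: A_b = π(22)²/4 = 380.13 mm². φR_n = 0.75 × 579 × 380.13 × 8 × 1 = 1320.6 kN.
Bearing (10 mm plate, F_u = 450 MPa): end bolts L_c = 54 − 24/2 = 42, R_n = min(1.2×42×10×450, 2.4×22×10×450) = 226.8 kN/bolt; interior L_c = 70 − 24 = 46, R_n = 237.6 kN/bolt. φR_n = 0.75 × (2×226.8 + 6×237.6) = 1409.4 kN.
Governing: min(1320.6, 1409.4) = 1320.6 kN → bolt shear.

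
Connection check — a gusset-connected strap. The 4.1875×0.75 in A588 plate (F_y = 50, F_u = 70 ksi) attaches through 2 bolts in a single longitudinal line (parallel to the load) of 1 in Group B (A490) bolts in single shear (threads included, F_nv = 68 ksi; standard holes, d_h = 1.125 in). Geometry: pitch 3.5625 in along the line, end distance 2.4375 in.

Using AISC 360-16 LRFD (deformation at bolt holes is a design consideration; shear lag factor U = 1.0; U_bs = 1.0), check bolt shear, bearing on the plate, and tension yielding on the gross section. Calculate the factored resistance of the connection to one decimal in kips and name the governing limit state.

Bolt shear: A_b = π(1)²/4 = 0.7854 in². φR_n = 0.75 × 68 × 0.7854 × 2 × 1 = 80.1 kips.
Bearing (0.75 in plate, F_u = 70 ksi): end bolts L_c = 2.4375 − 1.125/2 = 1.875, R_n = min(1.2×1.875×0.75×70, 2.4×1×0.75×70) = 118.13 kips/bolt; interior L_c = 3.5625 − 1.125 = 2.4375, R_n = 126 kips/bolt. φR_n = 0.75 × (1×118.13 + 1×126) = 183.1 kips.
Tension yield (gross): A_g = 4.1875×0.75 = 3.1406 in². φR_n = 0.90 × 50 × 3.1406 = 141.3 kips.
Governing: min(80.1, 183.1, 141.3) = 80.1 kips → bolt shear.

80.1 kips (bolt shear governs)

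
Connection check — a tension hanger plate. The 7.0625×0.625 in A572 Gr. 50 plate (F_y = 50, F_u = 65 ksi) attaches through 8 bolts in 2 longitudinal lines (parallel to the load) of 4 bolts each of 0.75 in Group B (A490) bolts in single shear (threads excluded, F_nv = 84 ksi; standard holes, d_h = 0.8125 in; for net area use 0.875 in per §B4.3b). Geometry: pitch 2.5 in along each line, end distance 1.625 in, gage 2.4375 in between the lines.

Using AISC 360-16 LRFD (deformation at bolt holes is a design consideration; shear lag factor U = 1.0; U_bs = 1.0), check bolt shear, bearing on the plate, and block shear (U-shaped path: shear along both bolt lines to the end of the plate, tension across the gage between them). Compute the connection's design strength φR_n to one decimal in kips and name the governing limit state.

222.7 kips (bolt shear governs)

Bolt shear: A_b = π(0.75)²/4 = 0.44179 in². φR_n = 0.75 × 84 × 0.44179 × 8 × 1 = 222.7 kips.
Bearing (0.625 in plate, F_u = 65 ksi): end bolts L_c = 1.625 − 0.8125/2 = 1.21875, R_n = min(1.2×1.21875×0.625×65, 2.4×0.75×0.625×65) = 59.414 kips/bolt; interior L_c = 2.5 − 0.8125 = 1.6875, R_n = 73.125 kips/bolt. φR_n = 0.75 × (2×59.414 + 6×73.125) = 418.2 kips.
Block shear: shear path 2×[1.625+3×2.5] = 2×9.125 in, A_gv = 11.406, A_nv = 2×(9.125 − 3.5×0.875)×0.625 = 7.5781 in²; tension across gage: (2.4375 − 1×0.875)×0.625 = 0.97656 in². R_n = min(0.6×65×7.5781, 0.6×50×11.406) + 1.0×65×0.97656 = min(295.55, 342.18) + 63.476 = 359.03 kips. φR_n = 0.75 × 359.03 = 269.3 kips.
Governing: min(222.7, 418.2, 269.3) = 222.7 kips → bolt shear.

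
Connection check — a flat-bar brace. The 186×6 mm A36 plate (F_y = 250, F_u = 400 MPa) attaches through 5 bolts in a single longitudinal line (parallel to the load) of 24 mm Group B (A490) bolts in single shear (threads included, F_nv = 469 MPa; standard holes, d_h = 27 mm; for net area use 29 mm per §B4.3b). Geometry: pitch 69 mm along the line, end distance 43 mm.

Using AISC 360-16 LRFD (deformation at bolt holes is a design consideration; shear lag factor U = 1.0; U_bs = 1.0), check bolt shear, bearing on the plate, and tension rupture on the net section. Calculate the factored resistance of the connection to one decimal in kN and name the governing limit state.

Bolt shear: A_b = π(24)²/4 = 452.39 mm². φR_n = 0.75 × 469 × 452.39 × 5 × 1 = 795.6 kN.
Bearing (6 mm plate, F_u = 400 MPa): end bolts L_c = 43 − 27/2 = 29.5, R_n = min(1.2×29.5×6×400, 2.4×24×6×400) = 84.96 kN/bolt; interior L_c = 69 − 27 = 42, R_n = 120.96 kN/bolt. φR_n = 0.75 × (1×84.96 + 4×120.96) = 426.6 kN.
Tension rupture (net): A_n = (186 − 1×29)×6 = 942 mm² (U = 1.0, A_e = A_n). φR_n = 0.75 × 400 × 942 = 282.6 kN.
Governing: min(795.6, 426.6, 282.6) = 282.6 kN → net-section rupture.

282.6 kN (net-section rupture governs)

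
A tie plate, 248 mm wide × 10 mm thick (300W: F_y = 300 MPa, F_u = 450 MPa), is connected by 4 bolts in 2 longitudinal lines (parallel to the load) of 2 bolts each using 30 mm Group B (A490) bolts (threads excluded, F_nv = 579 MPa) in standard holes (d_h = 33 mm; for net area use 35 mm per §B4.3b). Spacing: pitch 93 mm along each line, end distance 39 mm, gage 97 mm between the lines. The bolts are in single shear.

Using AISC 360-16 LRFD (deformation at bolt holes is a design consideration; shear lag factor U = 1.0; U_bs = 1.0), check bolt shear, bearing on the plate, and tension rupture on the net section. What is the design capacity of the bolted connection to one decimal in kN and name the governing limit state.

Bolt shear: A_b = π(30)²/4 = 706.86 mm². φR_n = 0.75 × 579 × 706.86 × 4 × 1 = 1227.8 kN.
Bearing (10 mm plate, F_u = 450 MPa): end bolts L_c = 39 − 33/2 = 22.5, R_n = min(1.2×22.5×10×450, 2.4×30×10×450) = 121.5 kN/bolt; interior L_c = 93 − 33 = 60, R_n = 324 kN/bolt. φR_n = 0.75 × (2×121.5 + 2×324) = 668.3 kN.
Tension rupture (net): A_n = (248 − 2×35)×10 = 1780 mm² (U = 1.0, A_e = A_n). φR_n = 0.75 × 450 × 1780 = 600.8 kN.
Governing: min(1227.8, 668.3, 600.8) = 600.8 kN → net-section rupture.

600.8 kN (net-section rupture governs)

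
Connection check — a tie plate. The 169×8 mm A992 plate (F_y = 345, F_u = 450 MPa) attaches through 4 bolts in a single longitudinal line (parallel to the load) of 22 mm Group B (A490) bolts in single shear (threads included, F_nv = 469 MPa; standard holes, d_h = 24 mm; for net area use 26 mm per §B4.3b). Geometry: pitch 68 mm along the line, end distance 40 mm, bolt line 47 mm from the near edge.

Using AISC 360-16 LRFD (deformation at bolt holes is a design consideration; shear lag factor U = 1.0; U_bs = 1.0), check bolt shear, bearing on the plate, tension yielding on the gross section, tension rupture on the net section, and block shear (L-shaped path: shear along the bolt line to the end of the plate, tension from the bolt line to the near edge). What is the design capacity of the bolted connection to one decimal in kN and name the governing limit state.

339.7 kN (block shear governs)

Bolt shear: A_b = π(22)²/4 = 380.13 mm². φR_n = 0.75 × 469 × 380.13 × 4 × 1 = 534.8 kN.
Bearing (8 mm plate, F_u = 450 MPa): end bolts L_c = 40 − 24/2 = 28, R_n = min(1.2×28×8×450, 2.4×22×8×450) = 120.96 kN/bolt; interior L_c = 68 − 24 = 44, R_n = 190.08 kN/bolt. φR_n = 0.75 × (1×120.96 + 3×190.08) = 518.4 kN.
Tension yield (gross): A_g = 169×8 = 1352 mm². φR_n = 0.90 × 345 × 1352 = 419.8 kN.
Tension rupture (net): A_n = (169 − 1×26)×8 = 1144 mm² (U = 1.0, A_e = A_n). φR_n = 0.75 × 450 × 1144 = 386.1 kN.
Block shear: shear path 1×[40+3×68] = 1×244 mm, A_gv = 1952, A_nv = 1×(244 − 3.5×26)×8 = 1224 mm²; tension to near edge: (47 − 0.5×26)×8 = 272 mm². R_n = min(0.6×450×1224, 0.6×345×1952) + 1.0×450×272 = min(330.48, 404.06) + 122.4 = 452.88 kN. φR_n = 0.75 × 452.88 = 339.7 kN.
Governing: min(534.8, 518.4, 419.8, 386.1, 339.7) = 339.7 kN → block shear.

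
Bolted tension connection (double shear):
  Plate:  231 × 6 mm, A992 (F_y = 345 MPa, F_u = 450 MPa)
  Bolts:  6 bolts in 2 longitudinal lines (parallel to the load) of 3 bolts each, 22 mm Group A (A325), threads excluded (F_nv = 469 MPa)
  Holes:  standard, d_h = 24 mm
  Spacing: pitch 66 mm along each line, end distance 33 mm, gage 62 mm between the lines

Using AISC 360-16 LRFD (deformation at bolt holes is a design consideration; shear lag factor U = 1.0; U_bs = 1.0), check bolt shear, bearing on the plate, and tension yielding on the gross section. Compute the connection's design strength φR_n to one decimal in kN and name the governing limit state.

430.4 kN (gross-section yield governs)

Bolt shear: A_b = π(22)²/4 = 380.13 mm². φR_n = 0.75 × 469 × 380.13 × 6 × 2 = 1604.5 kN.
Bearing (6 mm plate, F_u = 450 MPa): end bolts L_c = 33 − 24/2 = 21, R_n = min(1.2×21×6×450, 2.4×22×6×450) = 68.04 kN/bolt; interior L_c = 66 − 24 = 42, R_n = 136.08 kN/bolt. φR_n = 0.75 × (2×68.04 + 4×136.08) = 510.3 kN.
Tension yield (gross): A_g = 231×6 = 1386 mm². φR_n = 0.90 × 345 × 1386 = 430.4 kN.
Governing: min(1604.5, 510.3, 430.4) = 430.4 kN → gross-section yield.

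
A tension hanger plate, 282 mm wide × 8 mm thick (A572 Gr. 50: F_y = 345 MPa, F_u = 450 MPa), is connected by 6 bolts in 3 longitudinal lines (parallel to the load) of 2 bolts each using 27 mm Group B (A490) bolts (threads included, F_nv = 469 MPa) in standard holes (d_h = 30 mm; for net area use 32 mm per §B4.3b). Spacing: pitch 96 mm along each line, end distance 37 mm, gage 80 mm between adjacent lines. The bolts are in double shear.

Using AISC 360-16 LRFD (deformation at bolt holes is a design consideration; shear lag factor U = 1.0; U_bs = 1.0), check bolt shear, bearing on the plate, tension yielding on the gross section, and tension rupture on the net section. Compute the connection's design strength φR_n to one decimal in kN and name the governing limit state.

502.2 kN (net-section rupture governs)

Bolt shear: A_b = π(27)²/4 = 572.56 mm². φR_n = 0.75 × 469 × 572.56 × 6 × 2 = 2416.8 kN.
Bearing (8 mm plate, F_u = 450 MPa): end bolts L_c = 37 − 30/2 = 22, R_n = min(1.2×22×8×450, 2.4×27×8×450) = 95.04 kN/bolt; interior L_c = 96 − 30 = 66, R_n = 233.28 kN/bolt. φR_n = 0.75 × (3×95.04 + 3×233.28) = 738.7 kN.
Tension yield (gross): A_g = 282×8 = 2256 mm². φR_n = 0.90 × 345 × 2256 = 700.5 kN.
Tension rupture (net): A_n = (282 − 3×32)×8 = 1488 mm² (U = 1.0, A_e = A_n). φR_n = 0.75 × 450 × 1488 = 502.2 kN.
Governing: min(2416.8, 738.7, 700.5, 502.2) = 502.2 kN → net-section rupture.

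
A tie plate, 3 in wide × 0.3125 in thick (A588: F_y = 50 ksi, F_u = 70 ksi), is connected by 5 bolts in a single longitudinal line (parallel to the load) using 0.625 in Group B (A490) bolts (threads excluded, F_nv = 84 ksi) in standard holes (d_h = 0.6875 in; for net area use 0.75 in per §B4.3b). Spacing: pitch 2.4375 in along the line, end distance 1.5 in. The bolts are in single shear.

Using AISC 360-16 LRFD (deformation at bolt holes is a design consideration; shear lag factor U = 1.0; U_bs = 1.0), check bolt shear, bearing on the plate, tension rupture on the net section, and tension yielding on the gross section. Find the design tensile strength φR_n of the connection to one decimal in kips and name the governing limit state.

36.9 kips (net-section rupture governs)

Bolt shear: A_b = π(0.625)²/4 = 0.3068 in². φR_n = 0.75 × 84 × 0.3068 × 5 × 1 = 96.6 kips.
Bearing (0.3125 in plate, F_u = 70 ksi): end bolts L_c = 1.5 − 0.6875/2 = 1.15625, R_n = min(1.2×1.15625×0.3125×70, 2.4×0.625×0.3125×70) = 30.352 kips/bolt; interior L_c = 2.4375 − 0.6875 = 1.75, R_n = 32.813 kips/bolt. φR_n = 0.75 × (1×30.352 + 4×32.813) = 121.2 kips.
Tension rupture (net): A_n = (3 − 1×0.75)×0.3125 = 0.70313 in² (U = 1.0, A_e = A_n). φR_n = 0.75 × 70 × 0.70313 = 36.9 kips.
Tension yield (gross): A_g = 3×0.3125 = 0.9375 in². φR_n = 0.90 × 50 × 0.9375 = 42.2 kips.
Governing: min(96.6, 121.2, 36.9, 42.2) = 36.9 kips → net-section rupture.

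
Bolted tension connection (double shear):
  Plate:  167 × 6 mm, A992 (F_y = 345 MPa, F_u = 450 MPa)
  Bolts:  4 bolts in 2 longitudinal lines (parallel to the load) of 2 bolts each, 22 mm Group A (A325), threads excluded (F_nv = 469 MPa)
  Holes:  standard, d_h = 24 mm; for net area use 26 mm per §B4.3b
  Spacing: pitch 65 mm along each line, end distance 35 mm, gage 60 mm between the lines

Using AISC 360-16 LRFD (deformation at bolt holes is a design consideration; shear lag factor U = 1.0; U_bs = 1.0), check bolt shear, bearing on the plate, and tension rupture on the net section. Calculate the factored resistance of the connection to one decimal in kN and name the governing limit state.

232.9 kN (net-section rupture governs)

Bolt shear: A_b = π(22)²/4 = 380.13 mm². φR_n = 0.75 × 469 × 380.13 × 4 × 2 = 1069.7 kN.
Bearing (6 mm plate, F_u = 450 MPa): end bolts L_c = 35 − 24/2 = 23, R_n = min(1.2×23×6×450, 2.4×22×6×450) = 74.52 kN/bolt; interior L_c = 65 − 24 = 41, R_n = 132.84 kN/bolt. φR_n = 0.75 × (2×74.52 + 2×132.84) = 311.0 kN.
Tension rupture (net): A_n = (167 − 2×26)×6 = 690 mm² (U = 1.0, A_e = A_n). φR_n = 0.75 × 450 × 690 = 232.9 kN.
Governing: min(1069.7, 311.0, 232.9) = 232.9 kN → net-section rupture.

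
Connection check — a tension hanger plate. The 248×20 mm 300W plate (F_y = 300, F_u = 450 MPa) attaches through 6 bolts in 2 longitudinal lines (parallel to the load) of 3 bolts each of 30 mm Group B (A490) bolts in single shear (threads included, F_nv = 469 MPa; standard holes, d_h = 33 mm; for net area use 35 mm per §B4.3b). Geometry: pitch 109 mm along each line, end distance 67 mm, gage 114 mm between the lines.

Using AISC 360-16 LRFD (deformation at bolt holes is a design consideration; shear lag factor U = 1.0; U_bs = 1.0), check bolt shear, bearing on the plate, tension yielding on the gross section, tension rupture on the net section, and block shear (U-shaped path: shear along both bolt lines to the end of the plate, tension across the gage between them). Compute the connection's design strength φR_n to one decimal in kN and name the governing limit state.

Bolt shear: A_b = π(30)²/4 = 706.86 mm². φR_n = 0.75 × 469 × 706.86 × 6 × 1 = 1491.8 kN.
Bearing (20 mm plate, F_u = 450 MPa): end bolts L_c = 67 − 33/2 = 50.5, R_n = min(1.2×50.5×20×450, 2.4×30×20×450) = 545.4 kN/bolt; interior L_c = 109 − 33 = 76, R_n = 648 kN/bolt. φR_n = 0.75 × (2×545.4 + 4×648) = 2762.1 kN.
Tension yield (gross): A_g = 248×20 = 4960 mm². φR_n = 0.90 × 300 × 4960 = 1339.2 kN.
Tension rupture (net): A_n = (248 − 2×35)×20 = 3560 mm² (U = 1.0, A_e = A_n). φR_n = 0.75 × 450 × 3560 = 1201.5 kN.
Block shear: shear path 2×[67+2×109] = 2×285 mm, A_gv = 11400, A_nv = 2×(285 − 2.5×35)×20 = 7900 mm²; tension across gage: (114 − 1×35)×20 = 1580 mm². R_n = min(0.6×450×7900, 0.6×300×11400) + 1.0×450×1580 = min(2133, 2052) + 711 = 2763 kN. φR_n = 0.75 × 2763 = 2072.3 kN.
Governing: min(1491.8, 2762.1, 1339.2, 1201.5, 2072.3) = 1201.5 kN → net-section rupture.

1201.5 kN (net-section rupture governs)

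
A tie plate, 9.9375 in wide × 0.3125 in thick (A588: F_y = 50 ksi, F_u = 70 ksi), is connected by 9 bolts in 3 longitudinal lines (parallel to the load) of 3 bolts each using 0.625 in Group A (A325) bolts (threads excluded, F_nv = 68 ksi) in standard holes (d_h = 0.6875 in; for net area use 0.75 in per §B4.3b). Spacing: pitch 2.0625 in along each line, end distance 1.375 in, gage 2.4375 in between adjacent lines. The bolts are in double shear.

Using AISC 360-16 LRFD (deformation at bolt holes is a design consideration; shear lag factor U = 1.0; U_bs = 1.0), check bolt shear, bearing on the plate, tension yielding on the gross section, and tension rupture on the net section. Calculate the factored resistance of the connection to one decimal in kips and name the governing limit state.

126.1 kips (net-section rupture governs)

Bolt shear: A_b = π(0.625)²/4 = 0.3068 in². φR_n = 0.75 × 68 × 0.3068 × 9 × 2 = 281.6 kips.
Bearing (0.3125 in plate, F_u = 70 ksi): end bolts L_c = 1.375 − 0.6875/2 = 1.03125, R_n = min(1.2×1.03125×0.3125×70, 2.4×0.625×0.3125×70) = 27.07 kips/bolt; interior L_c = 2.0625 − 0.6875 = 1.375, R_n = 32.813 kips/bolt. φR_n = 0.75 × (3×27.07 + 6×32.813) = 208.6 kips.
Tension yield (gross): A_g = 9.9375×0.3125 = 3.1055 in². φR_n = 0.90 × 50 × 3.1055 = 139.7 kips.
Tension rupture (net): A_n = (9.9375 − 3×0.75)×0.3125 = 2.4023 in² (U = 1.0, A_e = A_n). φR_n = 0.75 × 70 × 2.4023 = 126.1 kips.
Governing: min(281.6, 208.6, 139.7, 126.1) = 126.1 kips → net-section rupture.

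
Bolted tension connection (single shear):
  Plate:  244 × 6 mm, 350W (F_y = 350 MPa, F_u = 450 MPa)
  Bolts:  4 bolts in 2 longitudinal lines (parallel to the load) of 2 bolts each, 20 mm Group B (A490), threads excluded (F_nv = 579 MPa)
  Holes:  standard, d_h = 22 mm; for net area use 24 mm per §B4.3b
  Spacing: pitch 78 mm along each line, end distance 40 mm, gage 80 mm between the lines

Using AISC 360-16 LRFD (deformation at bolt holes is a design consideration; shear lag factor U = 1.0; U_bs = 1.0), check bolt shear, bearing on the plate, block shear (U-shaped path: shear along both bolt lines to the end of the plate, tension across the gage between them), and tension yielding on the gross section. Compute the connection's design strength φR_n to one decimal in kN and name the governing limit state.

Bolt shear: A_b = π(20)²/4 = 314.16 mm². φR_n = 0.75 × 579 × 314.16 × 4 × 1 = 545.7 kN.
Bearing (6 mm plate, F_u = 450 MPa): end bolts L_c = 40 − 22/2 = 29, R_n = min(1.2×29×6×450, 2.4×20×6×450) = 93.96 kN/bolt; interior L_c = 78 − 22 = 56, R_n = 129.6 kN/bolt. φR_n = 0.75 × (2×93.96 + 2×129.6) = 335.3 kN.
Block shear: shear path 2×[40+1×78] = 2×118 mm, A_gv = 1416, A_nv = 2×(118 − 1.5×24)×6 = 984 mm²; tension across gage: (80 − 1×24)×6 = 336 mm². R_n = min(0.6×450×984, 0.6×350×1416) + 1.0×450×336 = min(265.68, 297.36) + 151.2 = 416.88 kN. φR_n = 0.75 × 416.88 = 312.7 kN.
Tension yield (gross): A_g = 244×6 = 1464 mm². φR_n = 0.90 × 350 × 1464 = 461.2 kN.
Governing: min(545.7, 335.3, 312.7, 461.2) = 312.7 kN → block shear.

312.7 kN (block shear governs)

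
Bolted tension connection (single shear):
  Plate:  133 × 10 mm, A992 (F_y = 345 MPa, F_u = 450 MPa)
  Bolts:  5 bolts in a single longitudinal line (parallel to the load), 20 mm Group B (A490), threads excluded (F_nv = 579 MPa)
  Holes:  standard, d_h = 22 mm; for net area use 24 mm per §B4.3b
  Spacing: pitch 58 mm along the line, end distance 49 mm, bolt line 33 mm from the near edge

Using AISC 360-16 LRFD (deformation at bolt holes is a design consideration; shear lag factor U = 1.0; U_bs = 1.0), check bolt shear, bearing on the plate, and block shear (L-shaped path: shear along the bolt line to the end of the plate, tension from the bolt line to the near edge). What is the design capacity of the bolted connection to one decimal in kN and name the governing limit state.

421.2 kN (block shear governs)

Bolt shear: A_b = π(20)²/4 = 314.16 mm². φR_n = 0.75 × 579 × 314.16 × 5 × 1 = 682.1 kN.
Bearing (10 mm plate, F_u = 450 MPa): end bolts L_c = 49 − 22/2 = 38, R_n = min(1.2×38×10×450, 2.4×20×10×450) = 205.2 kN/bolt; interior L_c = 58 − 22 = 36, R_n = 194.4 kN/bolt. φR_n = 0.75 × (1×205.2 + 4×194.4) = 737.1 kN.
Block shear: shear path 1×[49+4×58] = 1×281 mm, A_gv = 2810, A_nv = 1×(281 − 4.5×24)×10 = 1730 mm²; tension to near edge: (33 − 0.5×24)×10 = 210 mm². R_n = min(0.6×450×1730, 0.6×345×2810) + 1.0×450×210 = min(467.1, 581.67) + 94.5 = 561.6 kN. φR_n = 0.75 × 561.6 = 421.2 kN.
Governing: min(682.1, 737.1, 421.2) = 421.2 kN → block shear.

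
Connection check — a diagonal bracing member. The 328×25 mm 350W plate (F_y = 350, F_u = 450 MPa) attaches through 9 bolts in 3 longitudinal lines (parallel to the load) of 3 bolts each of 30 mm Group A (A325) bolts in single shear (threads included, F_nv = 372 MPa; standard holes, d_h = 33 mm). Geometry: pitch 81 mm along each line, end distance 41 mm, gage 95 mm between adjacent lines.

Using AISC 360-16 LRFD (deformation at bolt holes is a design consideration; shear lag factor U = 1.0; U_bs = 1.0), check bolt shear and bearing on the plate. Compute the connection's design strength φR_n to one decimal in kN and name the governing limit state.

1774.9 kN (bolt shear governs)

Bolt shear: A_b = π(30)²/4 = 706.86 mm². φR_n = 0.75 × 372 × 706.86 × 9 × 1 = 1774.9 kN.
Bearing (25 mm plate, F_u = 450 MPa): end bolts L_c = 41 − 33/2 = 24.5, R_n = min(1.2×24.5×25×450, 2.4×30×25×450) = 330.75 kN/bolt; interior L_c = 81 − 33 = 48, R_n = 648 kN/bolt. φR_n = 0.75 × (3×330.75 + 6×648) = 3660.2 kN.
Governing: min(1774.9, 3660.2) = 1774.9 kN → bolt shear.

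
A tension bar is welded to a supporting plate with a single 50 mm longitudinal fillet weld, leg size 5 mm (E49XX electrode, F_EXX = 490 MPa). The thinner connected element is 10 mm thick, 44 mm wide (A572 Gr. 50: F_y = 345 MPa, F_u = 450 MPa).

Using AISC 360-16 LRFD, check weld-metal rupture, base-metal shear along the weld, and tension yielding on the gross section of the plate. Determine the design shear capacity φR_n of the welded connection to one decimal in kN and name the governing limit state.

Weld metal: throat = 0.707×5 = 3.535 mm, L = 50 mm. φR_n = 0.75 × 0.6 × 490 × 3.535 × 50 = 39.0 kN.
Base metal shear (10 mm plate): yield φR_n = 1.0×0.6×345×10×50 = 103.5 kN; rupture φR_n = 0.75×0.6×450×10×50 = 101.3 kN; take 101.3 kN (rupture).
Tension yield (gross): A_g = 44×10 = 440 mm². φR_n = 0.90 × 345 × 440 = 136.6 kN.
Governing: min(39.0, 101.3, 136.6) = 39.0 kN → weld metal.

39.0 kN (weld metal governs)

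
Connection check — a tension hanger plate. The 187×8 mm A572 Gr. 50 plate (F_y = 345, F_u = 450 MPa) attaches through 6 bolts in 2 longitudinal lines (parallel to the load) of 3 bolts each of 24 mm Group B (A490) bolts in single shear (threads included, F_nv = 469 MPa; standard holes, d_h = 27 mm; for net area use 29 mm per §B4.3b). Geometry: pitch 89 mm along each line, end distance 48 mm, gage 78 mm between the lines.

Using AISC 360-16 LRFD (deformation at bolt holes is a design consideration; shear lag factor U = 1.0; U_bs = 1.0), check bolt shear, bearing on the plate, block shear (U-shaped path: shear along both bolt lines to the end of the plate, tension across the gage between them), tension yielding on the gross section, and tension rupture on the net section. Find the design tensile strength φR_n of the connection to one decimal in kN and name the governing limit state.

348.3 kN (net-section rupture governs)

Bolt shear: A_b = π(24)²/4 = 452.39 mm². φR_n = 0.75 × 469 × 452.39 × 6 × 1 = 954.8 kN.
Bearing (8 mm plate, F_u = 450 MPa): end bolts L_c = 48 − 27/2 = 34.5, R_n = min(1.2×34.5×8×450, 2.4×24×8×450) = 149.04 kN/bolt; interior L_c = 89 − 27 = 62, R_n = 207.36 kN/bolt. φR_n = 0.75 × (2×149.04 + 4×207.36) = 845.6 kN.
Block shear: shear path 2×[48+2×89] = 2×226 mm, A_gv = 3616, A_nv = 2×(226 − 2.5×29)×8 = 2456 mm²; tension across gage: (78 − 1×29)×8 = 392 mm². R_n = min(0.6×450×2456, 0.6×345×3616) + 1.0×450×392 = min(663.12, 748.51) + 176.4 = 839.52 kN. φR_n = 0.75 × 839.52 = 629.6 kN.
Tension yield (gross): A_g = 187×8 = 1496 mm². φR_n = 0.90 × 345 × 1496 = 464.5 kN.
Tension rupture (net): A_n = (187 − 2×29)×8 = 1032 mm² (U = 1.0, A_e = A_n). φR_n = 0.75 × 450 × 1032 = 348.3 kN.
Governing: min(954.8, 845.6, 629.6, 464.5, 348.3) = 348.3 kN → net-section rupture.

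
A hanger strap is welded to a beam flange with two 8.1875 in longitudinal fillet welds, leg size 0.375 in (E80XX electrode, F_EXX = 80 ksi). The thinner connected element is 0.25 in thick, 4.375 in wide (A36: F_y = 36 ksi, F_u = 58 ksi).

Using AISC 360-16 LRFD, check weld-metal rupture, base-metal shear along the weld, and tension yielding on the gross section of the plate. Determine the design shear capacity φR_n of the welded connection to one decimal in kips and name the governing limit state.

Weld metal: throat = 0.707×0.375 = 0.26513 in, L = 2×8.1875 = 16.375 in. φR_n = 0.75 × 0.6 × 80 × 0.26513 × 16.375 = 156.3 kips.
Base metal shear (0.25 in plate): yield φR_n = 1.0×0.6×36×0.25×16.375 = 88.4 kips; rupture φR_n = 0.75×0.6×58×0.25×16.375 = 106.8 kips; take 88.4 kips (yield).
Tension yield (gross): A_g = 4.375×0.25 = 1.0938 in². φR_n = 0.90 × 36 × 1.0938 = 35.4 kips.
Governing: min(156.3, 88.4, 35.4) = 35.4 kips → gross-section yield.

35.4 kips (gross-section yield governs)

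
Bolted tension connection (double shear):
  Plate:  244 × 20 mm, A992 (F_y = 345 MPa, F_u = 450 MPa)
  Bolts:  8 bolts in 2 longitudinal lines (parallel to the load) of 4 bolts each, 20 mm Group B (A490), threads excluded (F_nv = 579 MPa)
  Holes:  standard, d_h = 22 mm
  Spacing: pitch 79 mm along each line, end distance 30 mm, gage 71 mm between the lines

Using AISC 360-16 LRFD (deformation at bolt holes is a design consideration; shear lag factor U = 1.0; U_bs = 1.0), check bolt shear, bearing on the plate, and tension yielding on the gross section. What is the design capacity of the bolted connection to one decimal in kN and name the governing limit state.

Bolt shear: A_b = π(20)²/4 = 314.16 mm². φR_n = 0.75 × 579 × 314.16 × 8 × 2 = 2182.8 kN.
Bearing (20 mm plate, F_u = 450 MPa): end bolts L_c = 30 − 22/2 = 19, R_n = min(1.2×19×20×450, 2.4×20×20×450) = 205.2 kN/bolt; interior L_c = 79 − 22 = 57, R_n = 432 kN/bolt. φR_n = 0.75 × (2×205.2 + 6×432) = 2251.8 kN.
Tension yield (gross): A_g = 244×20 = 4880 mm². φR_n = 0.90 × 345 × 4880 = 1515.2 kN.
Governing: min(2182.8, 2251.8, 1515.2) = 1515.2 kN → gross-section yield.

1515.2 kN (gross-section yield governs)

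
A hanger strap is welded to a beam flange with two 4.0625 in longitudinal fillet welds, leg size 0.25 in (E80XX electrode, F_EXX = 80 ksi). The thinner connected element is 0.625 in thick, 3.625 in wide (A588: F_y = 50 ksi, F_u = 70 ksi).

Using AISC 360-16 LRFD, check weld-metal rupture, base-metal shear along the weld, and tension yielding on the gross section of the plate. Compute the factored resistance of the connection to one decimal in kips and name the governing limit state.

51.7 kips (weld metal governs)

Weld metal: throat = 0.707×0.25 = 0.17675 in, L = 2×4.0625 = 8.125 in. φR_n = 0.75 × 0.6 × 80 × 0.17675 × 8.125 = 51.7 kips.
Base metal shear (0.625 in plate): yield φR_n = 1.0×0.6×50×0.625×8.125 = 152.3 kips; rupture φR_n = 0.75×0.6×70×0.625×8.125 = 160.0 kips; take 152.3 kips (yield).
Tension yield (gross): A_g = 3.625×0.625 = 2.2656 in². φR_n = 0.90 × 50 × 2.2656 = 102.0 kips.
Governing: min(51.7, 152.3, 102.0) = 51.7 kips → weld metal.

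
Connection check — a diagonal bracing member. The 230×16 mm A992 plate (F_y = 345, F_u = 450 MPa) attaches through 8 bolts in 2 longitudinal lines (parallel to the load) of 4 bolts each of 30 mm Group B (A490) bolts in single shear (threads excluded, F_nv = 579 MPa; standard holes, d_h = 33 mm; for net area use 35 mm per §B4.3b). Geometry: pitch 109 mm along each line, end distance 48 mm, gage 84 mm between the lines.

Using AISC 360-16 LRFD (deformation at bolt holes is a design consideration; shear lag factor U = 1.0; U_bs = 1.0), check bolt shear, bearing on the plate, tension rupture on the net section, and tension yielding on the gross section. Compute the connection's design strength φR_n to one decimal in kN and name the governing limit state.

864.0 kN (net-section rupture governs)

Bolt shear: A_b = π(30)²/4 = 706.86 mm². φR_n = 0.75 × 579 × 706.86 × 8 × 1 = 2455.6 kN.
Bearing (16 mm plate, F_u = 450 MPa): end bolts L_c = 48 − 33/2 = 31.5, R_n = min(1.2×31.5×16×450, 2.4×30×16×450) = 272.16 kN/bolt; interior L_c = 109 − 33 = 76, R_n = 518.4 kN/bolt. φR_n = 0.75 × (2×272.16 + 6×518.4) = 2741.0 kN.
Tension rupture (net): A_n = (230 − 2×35)×16 = 2560 mm² (U = 1.0, A_e = A_n). φR_n = 0.75 × 450 × 2560 = 864.0 kN.
Tension yield (gross): A_g = 230×16 = 3680 mm². φR_n = 0.90 × 345 × 3680 = 1142.6 kN.
Governing: min(2455.6, 2741.0, 864.0, 1142.6) = 864.0 kN → net-section rupture.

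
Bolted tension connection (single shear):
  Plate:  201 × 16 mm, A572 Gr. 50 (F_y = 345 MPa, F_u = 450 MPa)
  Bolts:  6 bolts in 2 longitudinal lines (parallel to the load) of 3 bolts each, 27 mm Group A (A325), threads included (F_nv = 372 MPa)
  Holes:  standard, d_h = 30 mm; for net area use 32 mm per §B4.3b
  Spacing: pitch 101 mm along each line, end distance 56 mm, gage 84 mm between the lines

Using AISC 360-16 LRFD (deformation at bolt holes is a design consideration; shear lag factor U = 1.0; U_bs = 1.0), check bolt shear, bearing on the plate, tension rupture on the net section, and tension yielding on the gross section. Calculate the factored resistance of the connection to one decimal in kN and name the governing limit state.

Bolt shear: A_b = π(27)²/4 = 572.56 mm². φR_n = 0.75 × 372 × 572.56 × 6 × 1 = 958.5 kN.
Bearing (16 mm plate, F_u = 450 MPa): end bolts L_c = 56 − 30/2 = 41, R_n = min(1.2×41×16×450, 2.4×27×16×450) = 354.24 kN/bolt; interior L_c = 101 − 30 = 71, R_n = 466.56 kN/bolt. φR_n = 0.75 × (2×354.24 + 4×466.56) = 1931.0 kN.
Tension rupture (net): A_n = (201 − 2×32)×16 = 2192 mm² (U = 1.0, A_e = A_n). φR_n = 0.75 × 450 × 2192 = 739.8 kN.
Tension yield (gross): A_g = 201×16 = 3216 mm². φR_n = 0.90 × 345 × 3216 = 998.6 kN.
Governing: min(958.5, 1931.0, 739.8, 998.6) = 739.8 kN → net-section rupture.

739.8 kN (net-section rupture governs)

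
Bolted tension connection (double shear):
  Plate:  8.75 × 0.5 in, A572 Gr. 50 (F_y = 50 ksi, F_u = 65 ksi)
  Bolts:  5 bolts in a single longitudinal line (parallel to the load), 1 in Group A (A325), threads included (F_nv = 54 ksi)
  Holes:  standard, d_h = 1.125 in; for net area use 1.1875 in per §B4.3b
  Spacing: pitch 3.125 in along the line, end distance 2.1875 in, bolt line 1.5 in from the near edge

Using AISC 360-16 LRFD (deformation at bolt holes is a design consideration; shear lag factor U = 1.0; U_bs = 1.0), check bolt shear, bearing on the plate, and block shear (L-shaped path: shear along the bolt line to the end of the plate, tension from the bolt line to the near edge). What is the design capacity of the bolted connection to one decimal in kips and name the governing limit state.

Bolt shear: A_b = π(1)²/4 = 0.7854 in². φR_n = 0.75 × 54 × 0.7854 × 5 × 2 = 318.1 kips.
Bearing (0.5 in plate, F_u = 65 ksi): end bolts L_c = 2.1875 − 1.125/2 = 1.625, R_n = min(1.2×1.625×0.5×65, 2.4×1×0.5×65) = 63.375 kips/bolt; interior L_c = 3.125 − 1.125 = 2, R_n = 78 kips/bolt. φR_n = 0.75 × (1×63.375 + 4×78) = 281.5 kips.
Block shear: shear path 1×[2.1875+4×3.125] = 1×14.6875 in, A_gv = 7.3438, A_nv = 1×(14.6875 − 4.5×1.1875)×0.5 = 4.6719 in²; tension to near edge: (1.5 − 0.5×1.1875)×0.5 = 0.45313 in². R_n = min(0.6×65×4.6719, 0.6×50×7.3438) + 1.0×65×0.45313 = min(182.2, 220.31) + 29.453 = 211.65 kips. φR_n = 0.75 × 211.65 = 158.7 kips.
Governing: min(318.1, 281.5, 158.7) = 158.7 kips → block shear.

158.7 kips (block shear governs)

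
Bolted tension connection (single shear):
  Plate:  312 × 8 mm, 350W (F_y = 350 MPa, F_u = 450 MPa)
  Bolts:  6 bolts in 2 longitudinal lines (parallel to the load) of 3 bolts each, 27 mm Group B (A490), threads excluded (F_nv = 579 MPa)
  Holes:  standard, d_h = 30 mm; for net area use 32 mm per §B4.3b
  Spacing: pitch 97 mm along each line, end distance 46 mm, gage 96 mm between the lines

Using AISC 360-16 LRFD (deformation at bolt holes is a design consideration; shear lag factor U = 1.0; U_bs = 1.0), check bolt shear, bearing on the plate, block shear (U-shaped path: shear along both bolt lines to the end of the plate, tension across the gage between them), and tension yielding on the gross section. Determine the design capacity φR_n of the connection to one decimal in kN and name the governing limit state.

691.2 kN (block shear governs)

Bolt shear: A_b = π(27)²/4 = 572.56 mm². φR_n = 0.75 × 579 × 572.56 × 6 × 1 = 1491.8 kN.
Bearing (8 mm plate, F_u = 450 MPa): end bolts L_c = 46 − 30/2 = 31, R_n = min(1.2×31×8×450, 2.4×27×8×450) = 133.92 kN/bolt; interior L_c = 97 − 30 = 67, R_n = 233.28 kN/bolt. φR_n = 0.75 × (2×133.92 + 4×233.28) = 900.7 kN.
Block shear: shear path 2×[46+2×97] = 2×240 mm, A_gv = 3840, A_nv = 2×(240 − 2.5×32)×8 = 2560 mm²; tension across gage: (96 − 1×32)×8 = 512 mm². R_n = min(0.6×450×2560, 0.6×350×3840) + 1.0×450×512 = min(691.2, 806.4) + 230.4 = 921.6 kN. φR_n = 0.75 × 921.6 = 691.2 kN.
Tension yield (gross): A_g = 312×8 = 2496 mm². φR_n = 0.90 × 350 × 2496 = 786.2 kN.
Governing: min(1491.8, 900.7, 691.2, 786.2) = 691.2 kN → block shear.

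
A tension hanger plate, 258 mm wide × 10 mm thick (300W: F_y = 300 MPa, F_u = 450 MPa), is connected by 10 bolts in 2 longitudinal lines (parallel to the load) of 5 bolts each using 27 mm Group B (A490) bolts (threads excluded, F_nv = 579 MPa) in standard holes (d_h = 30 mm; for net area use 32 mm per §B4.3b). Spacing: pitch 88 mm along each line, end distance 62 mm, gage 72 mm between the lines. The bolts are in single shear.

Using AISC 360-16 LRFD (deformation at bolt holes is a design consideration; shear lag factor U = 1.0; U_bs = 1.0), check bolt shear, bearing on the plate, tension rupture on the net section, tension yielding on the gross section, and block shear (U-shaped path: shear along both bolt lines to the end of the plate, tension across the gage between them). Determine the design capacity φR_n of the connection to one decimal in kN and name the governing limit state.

654.8 kN (net-section rupture governs)

Bolt shear: A_b = π(27)²/4 = 572.56 mm². φR_n = 0.75 × 579 × 572.56 × 10 × 1 = 2486.3 kN.
Bearing (10 mm plate, F_u = 450 MPa): end bolts L_c = 62 − 30/2 = 47, R_n = min(1.2×47×10×450, 2.4×27×10×450) = 253.8 kN/bolt; interior L_c = 88 − 30 = 58, R_n = 291.6 kN/bolt. φR_n = 0.75 × (2×253.8 + 8×291.6) = 2130.3 kN.
Tension rupture (net): A_n = (258 − 2×32)×10 = 1940 mm² (U = 1.0, A_e = A_n). φR_n = 0.75 × 450 × 1940 = 654.8 kN.
Tension yield (gross): A_g = 258×10 = 2580 mm². φR_n = 0.90 × 300 × 2580 = 696.6 kN.
Block shear: shear path 2×[62+4×88] = 2×414 mm, A_gv = 8280, A_nv = 2×(414 − 4.5×32)×10 = 5400 mm²; tension across gage: (72 − 1×32)×10 = 400 mm². R_n = min(0.6×450×5400, 0.6×300×8280) + 1.0×450×400 = min(1458, 1490.4) + 180 = 1638 kN. φR_n = 0.75 × 1638 = 1228.5 kN.
Governing: min(2486.3, 2130.3, 654.8, 696.6, 1228.5) = 654.8 kN → net-section rupture.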